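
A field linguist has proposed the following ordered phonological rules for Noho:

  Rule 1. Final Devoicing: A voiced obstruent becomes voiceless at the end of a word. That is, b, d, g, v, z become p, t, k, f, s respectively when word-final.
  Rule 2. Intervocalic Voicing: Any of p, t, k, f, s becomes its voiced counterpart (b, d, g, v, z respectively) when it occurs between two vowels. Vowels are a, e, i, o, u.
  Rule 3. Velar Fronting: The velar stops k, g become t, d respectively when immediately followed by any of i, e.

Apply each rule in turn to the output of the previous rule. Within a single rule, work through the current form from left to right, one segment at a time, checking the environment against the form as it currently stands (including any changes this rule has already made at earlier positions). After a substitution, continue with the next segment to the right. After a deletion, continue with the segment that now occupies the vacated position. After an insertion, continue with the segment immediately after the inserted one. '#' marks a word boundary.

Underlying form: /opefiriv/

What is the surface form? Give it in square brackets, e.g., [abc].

Rule 1 Final Devoicing: [opefiriv] → [opefirif]
Rule 2 Intervocalic Voicing: [opefirif] → [obevirif]
Rule 3 Velar Fronting: no change — [obevirif]

[obevirif]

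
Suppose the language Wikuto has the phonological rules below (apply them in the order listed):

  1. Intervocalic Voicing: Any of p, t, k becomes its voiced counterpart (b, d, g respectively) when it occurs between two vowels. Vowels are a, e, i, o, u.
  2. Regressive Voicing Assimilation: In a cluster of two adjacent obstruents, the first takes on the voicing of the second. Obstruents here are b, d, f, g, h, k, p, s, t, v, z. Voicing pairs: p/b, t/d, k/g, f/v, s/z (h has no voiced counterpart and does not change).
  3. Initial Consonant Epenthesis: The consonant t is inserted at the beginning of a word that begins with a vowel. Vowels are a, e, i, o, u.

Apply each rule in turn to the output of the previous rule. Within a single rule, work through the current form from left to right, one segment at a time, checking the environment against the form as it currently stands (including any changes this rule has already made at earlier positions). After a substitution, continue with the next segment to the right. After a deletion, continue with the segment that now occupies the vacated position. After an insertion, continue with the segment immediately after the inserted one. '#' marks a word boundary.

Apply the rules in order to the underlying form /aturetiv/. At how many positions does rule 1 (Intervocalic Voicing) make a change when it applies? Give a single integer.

1 Intervocalic Voicing: [aturetiv] → [adurediv]
2 Regressive Voicing Assimilation: no change — [adurediv]
3 Initial Consonant Epenthesis: [adurediv] → [tadurediv]
Rule 1 changed 2 position(s).

2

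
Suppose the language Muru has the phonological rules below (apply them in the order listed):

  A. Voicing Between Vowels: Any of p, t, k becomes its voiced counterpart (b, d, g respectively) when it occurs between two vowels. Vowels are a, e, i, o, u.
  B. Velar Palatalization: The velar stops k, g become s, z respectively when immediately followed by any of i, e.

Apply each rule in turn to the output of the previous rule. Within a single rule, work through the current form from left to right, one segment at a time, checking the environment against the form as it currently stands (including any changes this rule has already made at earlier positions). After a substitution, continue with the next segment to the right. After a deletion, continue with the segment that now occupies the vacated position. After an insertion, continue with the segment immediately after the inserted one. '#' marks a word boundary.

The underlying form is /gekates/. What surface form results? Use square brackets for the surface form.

[zegades]

A Voicing Between Vowels: [gekates] → [gegades]
B Velar Palatalization: [gegades] → [zegades]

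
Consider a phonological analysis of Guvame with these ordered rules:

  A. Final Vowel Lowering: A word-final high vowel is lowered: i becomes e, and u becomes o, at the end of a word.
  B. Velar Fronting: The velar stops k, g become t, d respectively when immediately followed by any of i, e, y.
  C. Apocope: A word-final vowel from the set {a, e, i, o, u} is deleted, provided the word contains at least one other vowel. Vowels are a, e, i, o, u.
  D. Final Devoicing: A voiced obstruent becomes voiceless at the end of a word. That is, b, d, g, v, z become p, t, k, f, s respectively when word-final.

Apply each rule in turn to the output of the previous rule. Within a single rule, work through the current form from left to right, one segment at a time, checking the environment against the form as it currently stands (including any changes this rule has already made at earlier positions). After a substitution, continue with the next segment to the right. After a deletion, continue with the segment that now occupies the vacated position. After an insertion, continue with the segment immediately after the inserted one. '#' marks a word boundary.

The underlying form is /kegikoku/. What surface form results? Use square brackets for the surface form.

[tedikok]

A Final Vowel Lowering: [kegikoku] → [kegikoko]
B Velar Fronting: [kegikoko] → [tedikoko]
C Apocope: [tedikoko] → [tedikok]
D Final Devoicing: no change — [tedikok]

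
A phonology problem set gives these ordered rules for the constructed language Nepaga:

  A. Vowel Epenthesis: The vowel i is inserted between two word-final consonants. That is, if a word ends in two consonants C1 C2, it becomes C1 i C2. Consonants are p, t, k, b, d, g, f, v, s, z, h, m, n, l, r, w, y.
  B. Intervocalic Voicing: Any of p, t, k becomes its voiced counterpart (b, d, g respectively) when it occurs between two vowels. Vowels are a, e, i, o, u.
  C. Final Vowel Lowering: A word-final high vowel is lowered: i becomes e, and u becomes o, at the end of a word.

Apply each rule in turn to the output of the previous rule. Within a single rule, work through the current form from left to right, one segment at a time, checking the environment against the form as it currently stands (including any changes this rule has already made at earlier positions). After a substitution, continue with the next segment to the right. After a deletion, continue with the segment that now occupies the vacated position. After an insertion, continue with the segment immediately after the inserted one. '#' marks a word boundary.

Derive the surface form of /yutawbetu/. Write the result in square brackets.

A Vowel Epenthesis: no change — [yutawbetu]
B Intervocalic Voicing: [yutawbetu] → [yudawbedu]
C Final Vowel Lowering: [yudawbedu] → [yudawbedo]

[yudawbedo]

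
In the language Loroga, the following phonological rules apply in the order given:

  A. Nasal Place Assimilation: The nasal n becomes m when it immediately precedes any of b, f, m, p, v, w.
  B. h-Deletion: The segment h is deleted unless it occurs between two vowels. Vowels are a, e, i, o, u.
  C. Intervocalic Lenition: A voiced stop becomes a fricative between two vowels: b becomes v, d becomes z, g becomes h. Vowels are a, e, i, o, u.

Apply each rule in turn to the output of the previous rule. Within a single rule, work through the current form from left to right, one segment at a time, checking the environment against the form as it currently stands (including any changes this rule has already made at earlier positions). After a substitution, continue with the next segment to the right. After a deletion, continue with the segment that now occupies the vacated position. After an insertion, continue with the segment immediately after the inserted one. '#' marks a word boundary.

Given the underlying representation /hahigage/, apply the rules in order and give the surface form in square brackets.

A Nasal Place Assimilation: no change — [hahigage]
B h-Deletion: [hahigage] → [ahigage]
C Intervocalic Lenition: [ahigage] → [ahihahe]

[ahihahe]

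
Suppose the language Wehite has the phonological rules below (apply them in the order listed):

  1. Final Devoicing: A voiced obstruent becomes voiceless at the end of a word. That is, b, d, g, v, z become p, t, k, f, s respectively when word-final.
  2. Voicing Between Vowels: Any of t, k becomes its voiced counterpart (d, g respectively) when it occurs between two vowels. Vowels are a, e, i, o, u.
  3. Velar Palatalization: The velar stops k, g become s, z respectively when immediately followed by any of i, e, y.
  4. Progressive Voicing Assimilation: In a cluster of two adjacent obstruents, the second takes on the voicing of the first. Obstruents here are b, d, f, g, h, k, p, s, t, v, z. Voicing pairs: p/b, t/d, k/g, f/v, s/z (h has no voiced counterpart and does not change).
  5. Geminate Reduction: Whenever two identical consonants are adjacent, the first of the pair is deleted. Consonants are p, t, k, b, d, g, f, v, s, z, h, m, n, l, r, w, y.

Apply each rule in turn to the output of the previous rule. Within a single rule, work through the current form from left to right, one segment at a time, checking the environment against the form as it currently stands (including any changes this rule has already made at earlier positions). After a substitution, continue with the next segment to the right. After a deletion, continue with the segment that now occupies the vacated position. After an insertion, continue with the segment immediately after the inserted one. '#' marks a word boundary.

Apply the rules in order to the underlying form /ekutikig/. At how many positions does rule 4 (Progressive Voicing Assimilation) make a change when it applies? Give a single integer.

1 Final Devoicing: [ekutikig] → [ekutikik]
2 Voicing Between Vowels: [ekutikik] → [egudigik]
3 Velar Palatalization: [egudigik] → [egudizik]
4 Progressive Voicing Assimilation: no change — [egudizik]
5 Geminate Reduction: no change — [egudizik]
Rule 4 changed 0 position(s).

0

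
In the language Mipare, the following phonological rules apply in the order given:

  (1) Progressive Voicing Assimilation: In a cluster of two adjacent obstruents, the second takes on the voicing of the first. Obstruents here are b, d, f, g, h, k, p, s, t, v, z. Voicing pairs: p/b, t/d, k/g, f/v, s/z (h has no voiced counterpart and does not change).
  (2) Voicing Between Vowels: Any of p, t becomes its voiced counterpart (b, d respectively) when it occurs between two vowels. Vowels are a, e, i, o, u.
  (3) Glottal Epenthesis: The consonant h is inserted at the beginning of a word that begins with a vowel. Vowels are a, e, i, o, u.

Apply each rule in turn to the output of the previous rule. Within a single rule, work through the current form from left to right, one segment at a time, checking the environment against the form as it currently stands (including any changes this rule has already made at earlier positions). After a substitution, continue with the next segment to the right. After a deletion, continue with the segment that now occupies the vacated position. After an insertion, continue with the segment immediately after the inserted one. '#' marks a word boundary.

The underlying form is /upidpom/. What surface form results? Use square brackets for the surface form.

(1) Progressive Voicing Assimilation: [upidpom] → [upidbom]
(2) Voicing Between Vowels: [upidbom] → [ubidbom]
(3) Glottal Epenthesis: [ubidbom] → [hubidbom]

[hubidbom]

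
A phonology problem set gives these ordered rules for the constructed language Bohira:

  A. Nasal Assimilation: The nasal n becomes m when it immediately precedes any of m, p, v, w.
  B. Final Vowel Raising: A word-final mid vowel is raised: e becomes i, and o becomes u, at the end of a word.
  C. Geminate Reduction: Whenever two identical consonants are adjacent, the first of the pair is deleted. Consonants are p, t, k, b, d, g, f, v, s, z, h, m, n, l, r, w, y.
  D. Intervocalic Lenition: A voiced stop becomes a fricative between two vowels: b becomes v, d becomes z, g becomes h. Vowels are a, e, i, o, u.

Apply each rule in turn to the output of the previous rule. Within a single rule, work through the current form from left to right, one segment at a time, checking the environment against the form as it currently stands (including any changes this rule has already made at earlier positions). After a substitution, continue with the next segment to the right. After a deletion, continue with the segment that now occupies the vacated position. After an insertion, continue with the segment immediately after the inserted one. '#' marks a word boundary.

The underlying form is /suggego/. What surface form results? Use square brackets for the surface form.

A Nasal Assimilation: no change — [suggego]
B Final Vowel Raising: [suggego] → [suggegu]
C Geminate Reduction: [suggegu] → [sugegu]
D Intervocalic Lenition: [sugegu] → [suhehu]

[suhehu]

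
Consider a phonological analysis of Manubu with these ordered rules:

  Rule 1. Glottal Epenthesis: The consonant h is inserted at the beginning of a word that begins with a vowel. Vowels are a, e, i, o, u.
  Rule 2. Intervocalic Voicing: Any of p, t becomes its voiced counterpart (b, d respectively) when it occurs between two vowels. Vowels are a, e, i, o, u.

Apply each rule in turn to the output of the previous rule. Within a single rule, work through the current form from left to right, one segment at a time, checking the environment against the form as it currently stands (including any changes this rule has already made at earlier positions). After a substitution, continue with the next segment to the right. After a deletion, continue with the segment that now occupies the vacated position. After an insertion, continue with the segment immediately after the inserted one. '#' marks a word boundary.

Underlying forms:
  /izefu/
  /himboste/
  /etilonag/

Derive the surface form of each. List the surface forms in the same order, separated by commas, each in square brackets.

[hizefu], [himboste], [hedilonag]

/izefu/:
  Rule 1 Glottal Epenthesis: [izefu] → [hizefu]
  Rule 2 Intervocalic Voicing: no change — [hizefu]
/himboste/:
  Rule 1 Glottal Epenthesis: no change — [himboste]
  Rule 2 Intervocalic Voicing: no change — [himboste]
/etilonag/:
  Rule 1 Glottal Epenthesis: [etilonag] → [hetilonag]
  Rule 2 Intervocalic Voicing: [hetilonag] → [hedilonag]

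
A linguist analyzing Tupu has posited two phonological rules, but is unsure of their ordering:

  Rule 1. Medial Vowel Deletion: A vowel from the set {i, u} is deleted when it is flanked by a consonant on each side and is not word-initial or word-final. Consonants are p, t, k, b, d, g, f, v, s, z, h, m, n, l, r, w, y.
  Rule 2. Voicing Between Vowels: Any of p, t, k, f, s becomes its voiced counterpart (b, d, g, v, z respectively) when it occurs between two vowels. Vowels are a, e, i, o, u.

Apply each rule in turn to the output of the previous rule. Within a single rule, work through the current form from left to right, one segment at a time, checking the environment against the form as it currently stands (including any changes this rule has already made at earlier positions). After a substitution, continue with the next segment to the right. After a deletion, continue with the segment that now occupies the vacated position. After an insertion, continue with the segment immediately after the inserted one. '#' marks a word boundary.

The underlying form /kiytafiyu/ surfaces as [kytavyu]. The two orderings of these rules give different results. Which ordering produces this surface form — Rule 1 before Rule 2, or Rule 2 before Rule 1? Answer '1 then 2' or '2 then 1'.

2 then 1

Order 1 then 2:
  1 Medial Vowel Deletion: [kiytafiyu] → [kytafyu]
  2 Voicing Between Vowels: no change — [kytafyu]
  result: [kytafyu]
Order 2 then 1:
  2 Voicing Between Vowels: [kiytafiyu] → [kiytaviyu]
  1 Medial Vowel Deletion: [kiytaviyu] → [kytavyu]
  result: [kytavyu]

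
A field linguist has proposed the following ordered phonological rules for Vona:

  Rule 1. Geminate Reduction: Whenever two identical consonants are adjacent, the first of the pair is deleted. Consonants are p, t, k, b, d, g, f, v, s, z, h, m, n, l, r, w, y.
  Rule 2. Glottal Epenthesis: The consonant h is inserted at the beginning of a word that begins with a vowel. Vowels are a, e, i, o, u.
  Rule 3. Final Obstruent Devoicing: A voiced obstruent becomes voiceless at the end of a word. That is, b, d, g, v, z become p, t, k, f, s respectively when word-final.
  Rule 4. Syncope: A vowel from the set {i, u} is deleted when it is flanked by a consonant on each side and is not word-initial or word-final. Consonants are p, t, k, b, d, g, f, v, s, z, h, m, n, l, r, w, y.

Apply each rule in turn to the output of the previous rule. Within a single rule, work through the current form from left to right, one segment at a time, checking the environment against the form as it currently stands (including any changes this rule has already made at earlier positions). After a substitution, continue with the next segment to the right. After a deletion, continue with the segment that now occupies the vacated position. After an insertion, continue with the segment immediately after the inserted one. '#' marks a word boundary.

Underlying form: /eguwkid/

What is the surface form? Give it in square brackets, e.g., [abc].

Rule 1 Geminate Reduction: no change — [eguwkid]
Rule 2 Glottal Epenthesis: [eguwkid] → [heguwkid]
Rule 3 Final Obstruent Devoicing: [heguwkid] → [heguwkit]
Rule 4 Syncope: [heguwkit] → [hegwkt]

[hegwkt]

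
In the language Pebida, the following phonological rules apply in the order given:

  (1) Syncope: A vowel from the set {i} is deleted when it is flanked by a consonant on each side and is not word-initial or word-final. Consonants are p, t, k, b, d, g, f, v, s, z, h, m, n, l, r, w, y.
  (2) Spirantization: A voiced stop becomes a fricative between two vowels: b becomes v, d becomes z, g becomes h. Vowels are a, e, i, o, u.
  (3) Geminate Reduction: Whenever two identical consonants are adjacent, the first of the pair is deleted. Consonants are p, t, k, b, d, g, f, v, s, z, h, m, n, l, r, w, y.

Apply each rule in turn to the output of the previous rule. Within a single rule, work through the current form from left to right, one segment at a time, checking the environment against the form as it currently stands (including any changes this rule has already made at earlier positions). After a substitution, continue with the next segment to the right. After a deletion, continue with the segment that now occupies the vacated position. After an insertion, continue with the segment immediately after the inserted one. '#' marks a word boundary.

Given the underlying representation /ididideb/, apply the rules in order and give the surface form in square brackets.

(1) Syncope: [ididideb] → [idddeb]
(2) Spirantization: no change — [idddeb]
(3) Geminate Reduction: [idddeb] → [ideb]

[ideb]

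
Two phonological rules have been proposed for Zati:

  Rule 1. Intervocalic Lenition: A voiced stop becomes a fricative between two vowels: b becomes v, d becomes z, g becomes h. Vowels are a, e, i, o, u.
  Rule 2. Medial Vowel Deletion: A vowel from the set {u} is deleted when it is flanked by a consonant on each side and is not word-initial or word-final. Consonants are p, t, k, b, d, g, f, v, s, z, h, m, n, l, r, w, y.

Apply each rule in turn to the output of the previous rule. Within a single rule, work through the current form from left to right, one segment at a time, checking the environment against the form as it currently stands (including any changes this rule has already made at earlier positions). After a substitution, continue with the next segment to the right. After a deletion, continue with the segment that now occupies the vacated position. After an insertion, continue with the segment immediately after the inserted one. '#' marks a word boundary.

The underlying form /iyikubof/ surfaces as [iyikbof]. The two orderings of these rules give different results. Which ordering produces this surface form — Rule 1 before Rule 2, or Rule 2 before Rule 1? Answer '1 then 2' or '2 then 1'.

2 then 1

Order 1 then 2:
  1 Intervocalic Lenition: [iyikubof] → [iyikuvof]
  2 Medial Vowel Deletion: [iyikuvof] → [iyikvof]
  result: [iyikvof]
Order 2 then 1:
  2 Medial Vowel Deletion: [iyikubof] → [iyikbof]
  1 Intervocalic Lenition: no change — [iyikbof]
  result: [iyikbof]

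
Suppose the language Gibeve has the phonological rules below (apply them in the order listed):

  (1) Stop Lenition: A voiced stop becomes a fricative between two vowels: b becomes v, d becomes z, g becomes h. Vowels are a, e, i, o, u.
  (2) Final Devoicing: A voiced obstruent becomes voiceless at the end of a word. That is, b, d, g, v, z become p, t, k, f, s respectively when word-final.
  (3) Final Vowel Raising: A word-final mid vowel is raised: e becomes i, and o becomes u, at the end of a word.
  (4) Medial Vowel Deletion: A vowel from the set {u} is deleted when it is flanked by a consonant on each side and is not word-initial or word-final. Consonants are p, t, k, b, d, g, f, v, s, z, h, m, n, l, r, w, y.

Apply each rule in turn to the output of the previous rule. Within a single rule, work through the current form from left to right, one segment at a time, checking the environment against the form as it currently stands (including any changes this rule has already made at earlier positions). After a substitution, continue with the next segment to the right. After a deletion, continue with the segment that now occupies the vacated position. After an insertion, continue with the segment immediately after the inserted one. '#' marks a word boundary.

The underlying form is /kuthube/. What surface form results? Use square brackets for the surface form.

[kthvi]

(1) Stop Lenition: [kuthube] → [kuthuve]
(2) Final Devoicing: no change — [kuthuve]
(3) Final Vowel Raising: [kuthuve] → [kuthuvi]
(4) Medial Vowel Deletion: [kuthuvi] → [kthvi]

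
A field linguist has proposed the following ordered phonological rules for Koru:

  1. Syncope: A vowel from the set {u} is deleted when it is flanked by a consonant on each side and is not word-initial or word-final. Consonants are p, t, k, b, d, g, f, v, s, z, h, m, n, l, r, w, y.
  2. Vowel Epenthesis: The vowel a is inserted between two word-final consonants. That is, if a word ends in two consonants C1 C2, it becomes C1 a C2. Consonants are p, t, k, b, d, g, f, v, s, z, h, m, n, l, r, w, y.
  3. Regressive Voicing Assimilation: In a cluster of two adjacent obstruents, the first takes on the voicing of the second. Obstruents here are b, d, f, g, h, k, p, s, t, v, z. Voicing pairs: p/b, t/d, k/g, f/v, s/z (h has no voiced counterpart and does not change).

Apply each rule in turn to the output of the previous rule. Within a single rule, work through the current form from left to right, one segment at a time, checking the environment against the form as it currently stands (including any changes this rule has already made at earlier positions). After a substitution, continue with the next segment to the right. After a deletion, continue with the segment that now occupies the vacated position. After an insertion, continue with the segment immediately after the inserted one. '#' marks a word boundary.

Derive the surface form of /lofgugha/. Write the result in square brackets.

[lovgkha]

1 Syncope: [lofgugha] → [lofggha]
2 Vowel Epenthesis: no change — [lofggha]
3 Regressive Voicing Assimilation: [lofggha] → [lovgkha]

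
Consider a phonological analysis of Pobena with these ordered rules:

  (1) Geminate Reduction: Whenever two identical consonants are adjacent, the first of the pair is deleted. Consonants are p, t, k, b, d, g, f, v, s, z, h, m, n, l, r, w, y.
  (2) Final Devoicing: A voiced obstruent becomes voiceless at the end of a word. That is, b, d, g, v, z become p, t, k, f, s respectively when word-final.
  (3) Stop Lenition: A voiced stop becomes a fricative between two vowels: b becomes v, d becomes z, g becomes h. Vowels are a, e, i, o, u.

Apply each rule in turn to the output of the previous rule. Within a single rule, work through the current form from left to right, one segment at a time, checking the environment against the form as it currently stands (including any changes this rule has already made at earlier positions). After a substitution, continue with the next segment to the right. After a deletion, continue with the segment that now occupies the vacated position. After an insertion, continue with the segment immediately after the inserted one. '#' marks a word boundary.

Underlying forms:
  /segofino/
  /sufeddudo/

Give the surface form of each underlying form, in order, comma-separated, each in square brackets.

/segofino/:
  (1) Geminate Reduction: no change — [segofino]
  (2) Final Devoicing: no change — [segofino]
  (3) Stop Lenition: [segofino] → [sehofino]
/sufeddudo/:
  (1) Geminate Reduction: [sufeddudo] → [sufedudo]
  (2) Final Devoicing: no change — [sufedudo]
  (3) Stop Lenition: [sufedudo] → [sufezuzo]

[sehofino], [sufezuzo]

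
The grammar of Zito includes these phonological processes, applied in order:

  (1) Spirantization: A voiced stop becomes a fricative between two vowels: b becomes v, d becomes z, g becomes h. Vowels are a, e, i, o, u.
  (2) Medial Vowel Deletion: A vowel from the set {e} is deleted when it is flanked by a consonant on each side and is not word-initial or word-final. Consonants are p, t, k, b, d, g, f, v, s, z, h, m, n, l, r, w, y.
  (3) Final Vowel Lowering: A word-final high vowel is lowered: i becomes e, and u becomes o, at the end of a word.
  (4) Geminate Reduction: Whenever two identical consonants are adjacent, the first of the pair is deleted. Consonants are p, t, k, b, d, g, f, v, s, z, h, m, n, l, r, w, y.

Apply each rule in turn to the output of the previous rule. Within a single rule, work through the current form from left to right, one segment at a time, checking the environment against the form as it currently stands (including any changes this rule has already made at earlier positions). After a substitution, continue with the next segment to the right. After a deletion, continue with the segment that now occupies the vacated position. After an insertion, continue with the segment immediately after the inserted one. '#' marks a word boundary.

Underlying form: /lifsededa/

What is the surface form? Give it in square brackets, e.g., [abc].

[lifsza]

(1) Spirantization: [lifsededa] → [lifsezeza]
(2) Medial Vowel Deletion: [lifsezeza] → [lifszza]
(3) Final Vowel Lowering: no change — [lifszza]
(4) Geminate Reduction: [lifszza] → [lifsza]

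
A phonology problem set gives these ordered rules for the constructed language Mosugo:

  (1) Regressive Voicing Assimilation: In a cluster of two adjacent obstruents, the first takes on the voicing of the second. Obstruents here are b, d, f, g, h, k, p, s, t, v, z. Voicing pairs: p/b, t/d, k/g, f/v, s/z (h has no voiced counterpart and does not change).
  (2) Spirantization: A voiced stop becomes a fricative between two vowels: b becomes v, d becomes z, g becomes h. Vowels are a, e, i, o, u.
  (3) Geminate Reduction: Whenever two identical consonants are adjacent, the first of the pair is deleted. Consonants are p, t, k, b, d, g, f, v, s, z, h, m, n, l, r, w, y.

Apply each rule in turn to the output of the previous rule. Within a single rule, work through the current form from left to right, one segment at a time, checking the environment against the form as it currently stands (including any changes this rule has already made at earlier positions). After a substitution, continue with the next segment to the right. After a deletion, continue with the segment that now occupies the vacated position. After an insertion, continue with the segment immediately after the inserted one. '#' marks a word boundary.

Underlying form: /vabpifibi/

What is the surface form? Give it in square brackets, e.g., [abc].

(1) Regressive Voicing Assimilation: [vabpifibi] → [vappifibi]
(2) Spirantization: [vappifibi] → [vappifivi]
(3) Geminate Reduction: [vappifivi] → [vapifivi]

[vapifivi]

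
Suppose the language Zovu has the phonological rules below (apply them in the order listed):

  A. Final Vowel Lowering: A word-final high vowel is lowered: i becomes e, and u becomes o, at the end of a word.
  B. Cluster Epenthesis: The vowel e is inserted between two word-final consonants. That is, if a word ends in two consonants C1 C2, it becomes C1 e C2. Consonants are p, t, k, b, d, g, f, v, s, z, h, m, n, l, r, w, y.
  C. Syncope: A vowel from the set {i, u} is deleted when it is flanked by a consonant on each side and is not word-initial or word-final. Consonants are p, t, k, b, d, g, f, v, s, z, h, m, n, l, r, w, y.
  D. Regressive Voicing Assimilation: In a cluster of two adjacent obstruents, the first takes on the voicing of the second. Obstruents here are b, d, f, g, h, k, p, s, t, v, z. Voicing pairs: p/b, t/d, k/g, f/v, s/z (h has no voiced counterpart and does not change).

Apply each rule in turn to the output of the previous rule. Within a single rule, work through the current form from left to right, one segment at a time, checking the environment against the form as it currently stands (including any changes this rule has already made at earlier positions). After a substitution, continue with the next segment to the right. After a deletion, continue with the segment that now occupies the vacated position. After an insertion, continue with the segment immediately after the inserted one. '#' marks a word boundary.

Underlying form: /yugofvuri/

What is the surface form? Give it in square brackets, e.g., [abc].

[ygovvre]

A Final Vowel Lowering: [yugofvuri] → [yugofvure]
B Cluster Epenthesis: no change — [yugofvure]
C Syncope: [yugofvure] → [ygofvre]
D Regressive Voicing Assimilation: [ygofvre] → [ygovvre]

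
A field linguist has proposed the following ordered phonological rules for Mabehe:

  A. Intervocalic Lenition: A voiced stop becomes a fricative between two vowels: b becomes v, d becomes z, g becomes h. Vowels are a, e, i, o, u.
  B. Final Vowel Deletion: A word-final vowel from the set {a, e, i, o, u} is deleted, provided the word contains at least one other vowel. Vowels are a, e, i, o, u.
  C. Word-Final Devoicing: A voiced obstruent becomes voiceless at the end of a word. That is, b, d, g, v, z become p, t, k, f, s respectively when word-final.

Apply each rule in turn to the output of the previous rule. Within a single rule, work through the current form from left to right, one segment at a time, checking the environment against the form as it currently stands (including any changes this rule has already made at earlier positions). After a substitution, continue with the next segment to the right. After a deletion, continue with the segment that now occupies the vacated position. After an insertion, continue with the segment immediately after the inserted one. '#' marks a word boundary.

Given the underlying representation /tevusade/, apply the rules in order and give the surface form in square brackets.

A Intervocalic Lenition: [tevusade] → [tevusaze]
B Final Vowel Deletion: [tevusaze] → [tevusaz]
C Word-Final Devoicing: [tevusaz] → [tevusas]

[tevusas]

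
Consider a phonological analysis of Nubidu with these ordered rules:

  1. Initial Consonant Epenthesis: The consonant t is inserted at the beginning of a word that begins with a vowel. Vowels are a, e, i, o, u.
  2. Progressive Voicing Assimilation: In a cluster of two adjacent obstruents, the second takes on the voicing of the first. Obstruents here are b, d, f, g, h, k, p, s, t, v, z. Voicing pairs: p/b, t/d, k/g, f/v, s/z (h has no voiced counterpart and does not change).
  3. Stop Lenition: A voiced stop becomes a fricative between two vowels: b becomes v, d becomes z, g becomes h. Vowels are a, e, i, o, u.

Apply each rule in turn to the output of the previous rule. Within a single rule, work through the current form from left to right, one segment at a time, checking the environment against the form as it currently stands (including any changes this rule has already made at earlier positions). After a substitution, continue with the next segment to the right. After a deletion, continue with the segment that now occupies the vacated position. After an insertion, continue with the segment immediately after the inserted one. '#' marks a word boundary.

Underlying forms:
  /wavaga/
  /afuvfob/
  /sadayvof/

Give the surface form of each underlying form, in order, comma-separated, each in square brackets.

[wavaha], [tafuvvob], [sazayvof]

/wavaga/:
  1 Initial Consonant Epenthesis: no change — [wavaga]
  2 Progressive Voicing Assimilation: no change — [wavaga]
  3 Stop Lenition: [wavaga] → [wavaha]
/afuvfob/:
  1 Initial Consonant Epenthesis: [afuvfob] → [tafuvfob]
  2 Progressive Voicing Assimilation: [tafuvfob] → [tafuvvob]
  3 Stop Lenition: no change — [tafuvvob]
/sadayvof/:
  1 Initial Consonant Epenthesis: no change — [sadayvof]
  2 Progressive Voicing Assimilation: no change — [sadayvof]
  3 Stop Lenition: [sadayvof] → [sazayvof]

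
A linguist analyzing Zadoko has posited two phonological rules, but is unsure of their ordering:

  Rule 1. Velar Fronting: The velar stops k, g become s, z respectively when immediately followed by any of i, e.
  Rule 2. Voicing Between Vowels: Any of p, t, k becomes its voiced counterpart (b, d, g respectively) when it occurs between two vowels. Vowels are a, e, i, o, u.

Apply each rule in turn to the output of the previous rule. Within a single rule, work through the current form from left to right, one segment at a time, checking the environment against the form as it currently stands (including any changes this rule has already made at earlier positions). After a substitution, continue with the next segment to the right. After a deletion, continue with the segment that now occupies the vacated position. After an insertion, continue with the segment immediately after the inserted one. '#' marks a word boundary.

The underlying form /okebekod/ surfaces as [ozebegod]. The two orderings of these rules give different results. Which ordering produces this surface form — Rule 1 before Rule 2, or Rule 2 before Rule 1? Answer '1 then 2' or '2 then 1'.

Order 1 then 2:
  1 Velar Fronting: [okebekod] → [osebekod]
  2 Voicing Between Vowels: [osebekod] → [osebegod]
  result: [osebegod]
Order 2 then 1:
  2 Voicing Between Vowels: [okebekod] → [ogebegod]
  1 Velar Fronting: [ogebegod] → [ozebegod]
  result: [ozebegod]

2 then 1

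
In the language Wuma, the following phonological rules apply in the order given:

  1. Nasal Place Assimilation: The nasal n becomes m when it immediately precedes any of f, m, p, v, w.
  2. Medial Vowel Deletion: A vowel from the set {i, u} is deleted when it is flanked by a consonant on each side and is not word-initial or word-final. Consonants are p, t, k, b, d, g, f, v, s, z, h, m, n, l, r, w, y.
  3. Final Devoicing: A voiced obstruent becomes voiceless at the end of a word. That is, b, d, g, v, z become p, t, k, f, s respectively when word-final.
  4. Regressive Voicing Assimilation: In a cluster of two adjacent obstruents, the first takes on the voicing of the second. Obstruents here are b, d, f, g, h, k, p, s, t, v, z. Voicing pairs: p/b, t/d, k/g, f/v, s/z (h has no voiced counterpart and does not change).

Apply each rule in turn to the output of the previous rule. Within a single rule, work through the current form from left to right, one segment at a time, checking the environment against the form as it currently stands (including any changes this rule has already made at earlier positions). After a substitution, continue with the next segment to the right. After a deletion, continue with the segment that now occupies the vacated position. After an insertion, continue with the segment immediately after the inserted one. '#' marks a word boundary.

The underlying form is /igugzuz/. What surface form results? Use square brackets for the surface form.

1 Nasal Place Assimilation: no change — [igugzuz]
2 Medial Vowel Deletion: [igugzuz] → [iggzz]
3 Final Devoicing: [iggzz] → [iggzs]
4 Regressive Voicing Assimilation: [iggzs] → [iggss]

[iggss]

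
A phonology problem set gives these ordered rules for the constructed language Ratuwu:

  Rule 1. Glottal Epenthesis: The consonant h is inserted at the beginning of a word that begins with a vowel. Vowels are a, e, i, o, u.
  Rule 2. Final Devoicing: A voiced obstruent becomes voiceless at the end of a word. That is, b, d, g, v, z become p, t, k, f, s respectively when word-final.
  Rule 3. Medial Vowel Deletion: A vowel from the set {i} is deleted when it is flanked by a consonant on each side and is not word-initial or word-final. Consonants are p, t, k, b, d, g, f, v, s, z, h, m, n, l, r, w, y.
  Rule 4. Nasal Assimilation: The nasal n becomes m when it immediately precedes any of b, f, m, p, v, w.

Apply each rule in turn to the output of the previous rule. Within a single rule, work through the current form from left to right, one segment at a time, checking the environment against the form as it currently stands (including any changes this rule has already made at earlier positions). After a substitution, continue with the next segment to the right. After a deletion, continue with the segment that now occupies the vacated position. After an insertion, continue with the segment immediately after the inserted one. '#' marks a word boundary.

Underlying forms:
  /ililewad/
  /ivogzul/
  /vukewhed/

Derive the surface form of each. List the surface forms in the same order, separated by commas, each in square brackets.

/ililewad/:
  Rule 1 Glottal Epenthesis: [ililewad] → [hililewad]
  Rule 2 Final Devoicing: [hililewad] → [hililewat]
  Rule 3 Medial Vowel Deletion: [hililewat] → [hllewat]
  Rule 4 Nasal Assimilation: no change — [hllewat]
/ivogzul/:
  Rule 1 Glottal Epenthesis: [ivogzul] → [hivogzul]
  Rule 2 Final Devoicing: no change — [hivogzul]
  Rule 3 Medial Vowel Deletion: [hivogzul] → [hvogzul]
  Rule 4 Nasal Assimilation: no change — [hvogzul]
/vukewhed/:
  Rule 1 Glottal Epenthesis: no change — [vukewhed]
  Rule 2 Final Devoicing: [vukewhed] → [vukewhet]
  Rule 3 Medial Vowel Deletion: no change — [vukewhet]
  Rule 4 Nasal Assimilation: no change — [vukewhet]

[hllewat], [hvogzul], [vukewhet]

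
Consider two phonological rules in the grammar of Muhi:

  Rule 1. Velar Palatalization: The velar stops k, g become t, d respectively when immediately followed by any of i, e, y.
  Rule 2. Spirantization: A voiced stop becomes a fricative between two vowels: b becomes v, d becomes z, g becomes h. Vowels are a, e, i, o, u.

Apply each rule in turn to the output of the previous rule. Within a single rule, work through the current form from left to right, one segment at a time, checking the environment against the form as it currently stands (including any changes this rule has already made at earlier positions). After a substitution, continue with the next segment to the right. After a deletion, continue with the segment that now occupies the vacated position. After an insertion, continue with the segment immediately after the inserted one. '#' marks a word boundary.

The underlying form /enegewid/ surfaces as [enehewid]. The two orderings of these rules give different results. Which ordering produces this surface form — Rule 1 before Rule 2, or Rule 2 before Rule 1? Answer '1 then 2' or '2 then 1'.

2 then 1

Order 1 then 2:
  1 Velar Palatalization: [enegewid] → [enedewid]
  2 Spirantization: [enedewid] → [enezewid]
  result: [enezewid]
Order 2 then 1:
  2 Spirantization: [enegewid] → [enehewid]
  1 Velar Palatalization: no change — [enehewid]
  result: [enehewid]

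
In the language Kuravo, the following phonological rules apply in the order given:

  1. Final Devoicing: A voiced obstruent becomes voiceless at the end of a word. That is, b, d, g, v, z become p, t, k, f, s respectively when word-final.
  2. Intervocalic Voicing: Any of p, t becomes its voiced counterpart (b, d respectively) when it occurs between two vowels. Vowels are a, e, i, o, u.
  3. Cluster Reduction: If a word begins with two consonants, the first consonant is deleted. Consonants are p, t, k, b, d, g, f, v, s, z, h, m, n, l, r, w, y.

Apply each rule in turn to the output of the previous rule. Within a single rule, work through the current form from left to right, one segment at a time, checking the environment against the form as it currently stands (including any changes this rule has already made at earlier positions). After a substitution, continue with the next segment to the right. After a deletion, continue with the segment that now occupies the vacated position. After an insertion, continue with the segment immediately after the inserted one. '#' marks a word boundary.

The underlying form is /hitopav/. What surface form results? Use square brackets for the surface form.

1 Final Devoicing: [hitopav] → [hitopaf]
2 Intervocalic Voicing: [hitopaf] → [hidobaf]
3 Cluster Reduction: no change — [hidobaf]

[hidobaf]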